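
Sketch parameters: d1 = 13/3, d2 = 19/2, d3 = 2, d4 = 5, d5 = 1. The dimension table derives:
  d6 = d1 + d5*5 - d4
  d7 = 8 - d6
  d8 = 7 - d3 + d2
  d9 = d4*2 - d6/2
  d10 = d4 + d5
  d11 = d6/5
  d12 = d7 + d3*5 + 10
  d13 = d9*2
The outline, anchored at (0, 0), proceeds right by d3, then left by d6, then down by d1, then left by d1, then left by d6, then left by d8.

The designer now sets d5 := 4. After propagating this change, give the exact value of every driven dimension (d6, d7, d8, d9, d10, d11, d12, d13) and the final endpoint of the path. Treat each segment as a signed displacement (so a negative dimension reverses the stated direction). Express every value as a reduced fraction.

Apply edit: d5 := 4
  d6 = d1 + d5*5 - d4 = 58/3
  d7 = 8 - d6 = -34/3
  d8 = 7 - d3 + d2 = 29/2
  d9 = d4*2 - d6/2 = 1/3
  d10 = d4 + d5 = 9
  d11 = d6/5 = 58/15
  d12 = d7 + d3*5 + 10 = 26/3
  d13 = d9*2 = 2/3
Walk from origin (0, 0):
  seg 1: right by d3 = 2 → (2, 0)
  seg 2: left by d6 = 58/3 → (-52/3, 0)
  seg 3: down by d1 = 13/3 → (-52/3, -13/3)
  seg 4: left by d1 = 13/3 → (-65/3, -13/3)
  seg 5: left by d6 = 58/3 → (-41, -13/3)
  seg 6: left by d8 = 29/2 → (-111/2, -13/3)

d6 = 58/3
d7 = -34/3
d8 = 29/2
d9 = 1/3
d10 = 9
d11 = 58/15
d12 = 26/3
d13 = 2/3
endpoint = (-111/2, -13/3)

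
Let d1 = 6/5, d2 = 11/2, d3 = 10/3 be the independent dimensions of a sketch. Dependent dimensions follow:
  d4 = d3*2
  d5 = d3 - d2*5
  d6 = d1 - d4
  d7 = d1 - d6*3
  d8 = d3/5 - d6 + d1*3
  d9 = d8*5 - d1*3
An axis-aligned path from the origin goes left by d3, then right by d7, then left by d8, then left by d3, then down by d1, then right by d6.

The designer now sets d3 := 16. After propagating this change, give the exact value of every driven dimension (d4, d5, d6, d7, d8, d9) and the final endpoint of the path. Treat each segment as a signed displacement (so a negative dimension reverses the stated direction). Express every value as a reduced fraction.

Apply edit: d3 := 16
  d4 = d3*2 = 32
  d5 = d3 - d2*5 = -23/2
  d6 = d1 - d4 = -154/5
  d7 = d1 - d6*3 = 468/5
  d8 = d3/5 - d6 + d1*3 = 188/5
  d9 = d8*5 - d1*3 = 922/5
Walk from origin (0, 0):
  seg 1: left by d3 = 16 → (-16, 0)
  seg 2: right by d7 = 468/5 → (388/5, 0)
  seg 3: left by d8 = 188/5 → (40, 0)
  seg 4: left by d3 = 16 → (24, 0)
  seg 5: down by d1 = 6/5 → (24, -6/5)
  seg 6: right by d6 = -154/5 → (-34/5, -6/5)

d4 = 32
d5 = -23/2
d6 = -154/5
d7 = 468/5
d8 = 188/5
d9 = 922/5
endpoint = (-34/5, -6/5)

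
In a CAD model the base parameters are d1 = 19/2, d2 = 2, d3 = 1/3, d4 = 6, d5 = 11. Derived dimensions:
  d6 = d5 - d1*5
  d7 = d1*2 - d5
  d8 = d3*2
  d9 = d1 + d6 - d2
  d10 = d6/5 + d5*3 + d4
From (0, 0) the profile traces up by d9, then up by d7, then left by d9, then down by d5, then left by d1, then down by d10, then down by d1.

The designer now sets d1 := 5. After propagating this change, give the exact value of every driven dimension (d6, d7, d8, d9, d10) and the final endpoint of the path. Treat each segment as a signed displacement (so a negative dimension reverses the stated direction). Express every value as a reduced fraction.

d6 = -14
d7 = -1
d8 = 2/3
d9 = -11
d10 = 181/5
endpoint = (6, -321/5)

Apply edit: d1 := 5
  d6 = d5 - d1*5 = -14
  d7 = d1*2 - d5 = -1
  d8 = d3*2 = 2/3
  d9 = d1 + d6 - d2 = -11
  d10 = d6/5 + d5*3 + d4 = 181/5
Walk from origin (0, 0):
  seg 1: up by d9 = -11 → (0, -11)
  seg 2: up by d7 = -1 → (0, -12)
  seg 3: left by d9 = -11 → (11, -12)
  seg 4: down by d5 = 11 → (11, -23)
  seg 5: left by d1 = 5 → (6, -23)
  seg 6: down by d10 = 181/5 → (6, -296/5)
  seg 7: down by d1 = 5 → (6, -321/5)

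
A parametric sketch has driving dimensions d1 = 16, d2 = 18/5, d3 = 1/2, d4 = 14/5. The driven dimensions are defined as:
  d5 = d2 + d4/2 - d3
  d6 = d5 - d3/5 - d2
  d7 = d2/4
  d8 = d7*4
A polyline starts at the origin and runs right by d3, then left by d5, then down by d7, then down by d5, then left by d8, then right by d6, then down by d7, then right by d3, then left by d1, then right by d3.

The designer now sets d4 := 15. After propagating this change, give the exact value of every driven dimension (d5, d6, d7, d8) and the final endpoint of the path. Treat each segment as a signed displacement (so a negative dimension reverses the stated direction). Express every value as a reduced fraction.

d5 = 53/5
d6 = 69/10
d7 = 9/10
d8 = 18/5
endpoint = (-109/5, -62/5)

Apply edit: d4 := 15
  d5 = d2 + d4/2 - d3 = 53/5
  d6 = d5 - d3/5 - d2 = 69/10
  d7 = d2/4 = 9/10
  d8 = d7*4 = 18/5
Walk from origin (0, 0):
  seg 1: right by d3 = 1/2 → (1/2, 0)
  seg 2: left by d5 = 53/5 → (-101/10, 0)
  seg 3: down by d7 = 9/10 → (-101/10, -9/10)
  seg 4: down by d5 = 53/5 → (-101/10, -23/2)
  seg 5: left by d8 = 18/5 → (-137/10, -23/2)
  seg 6: right by d6 = 69/10 → (-34/5, -23/2)
  seg 7: down by d7 = 9/10 → (-34/5, -62/5)
  seg 8: right by d3 = 1/2 → (-63/10, -62/5)
  seg 9: left by d1 = 16 → (-223/10, -62/5)
  seg 10: right by d3 = 1/2 → (-109/5, -62/5)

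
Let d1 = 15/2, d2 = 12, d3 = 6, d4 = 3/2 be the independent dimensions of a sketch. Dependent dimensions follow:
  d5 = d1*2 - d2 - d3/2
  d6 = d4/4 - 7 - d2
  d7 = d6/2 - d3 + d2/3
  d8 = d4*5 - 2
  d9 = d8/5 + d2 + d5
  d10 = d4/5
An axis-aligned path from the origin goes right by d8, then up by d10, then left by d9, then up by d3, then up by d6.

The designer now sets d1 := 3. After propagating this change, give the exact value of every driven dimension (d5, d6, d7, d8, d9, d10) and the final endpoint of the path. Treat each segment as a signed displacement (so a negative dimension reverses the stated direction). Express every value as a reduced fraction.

d5 = -9
d6 = -149/8
d7 = -181/16
d8 = 11/2
d9 = 41/10
d10 = 3/10
endpoint = (7/5, -493/40)

Apply edit: d1 := 3
  d5 = d1*2 - d2 - d3/2 = -9
  d6 = d4/4 - 7 - d2 = -149/8
  d7 = d6/2 - d3 + d2/3 = -181/16
  d8 = d4*5 - 2 = 11/2
  d9 = d8/5 + d2 + d5 = 41/10
  d10 = d4/5 = 3/10
Walk from origin (0, 0):
  seg 1: right by d8 = 11/2 → (11/2, 0)
  seg 2: up by d10 = 3/10 → (11/2, 3/10)
  seg 3: left by d9 = 41/10 → (7/5, 3/10)
  seg 4: up by d3 = 6 → (7/5, 63/10)
  seg 5: up by d6 = -149/8 → (7/5, -493/40)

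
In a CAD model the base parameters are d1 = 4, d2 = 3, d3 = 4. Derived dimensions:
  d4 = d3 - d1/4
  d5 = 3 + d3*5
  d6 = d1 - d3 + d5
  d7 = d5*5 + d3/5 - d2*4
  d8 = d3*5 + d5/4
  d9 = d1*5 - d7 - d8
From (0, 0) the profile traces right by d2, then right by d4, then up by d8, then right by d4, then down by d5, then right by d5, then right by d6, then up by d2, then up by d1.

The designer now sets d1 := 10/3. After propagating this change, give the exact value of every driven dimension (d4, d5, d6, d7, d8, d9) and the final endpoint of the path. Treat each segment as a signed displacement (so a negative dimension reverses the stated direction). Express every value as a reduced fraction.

Apply edit: d1 := 10/3
  d4 = d3 - d1/4 = 19/6
  d5 = 3 + d3*5 = 23
  d6 = d1 - d3 + d5 = 67/3
  d7 = d5*5 + d3/5 - d2*4 = 519/5
  d8 = d3*5 + d5/4 = 103/4
  d9 = d1*5 - d7 - d8 = -6773/60
Walk from origin (0, 0):
  seg 1: right by d2 = 3 → (3, 0)
  seg 2: right by d4 = 19/6 → (37/6, 0)
  seg 3: up by d8 = 103/4 → (37/6, 103/4)
  seg 4: right by d4 = 19/6 → (28/3, 103/4)
  seg 5: down by d5 = 23 → (28/3, 11/4)
  seg 6: right by d5 = 23 → (97/3, 11/4)
  seg 7: right by d6 = 67/3 → (164/3, 11/4)
  seg 8: up by d2 = 3 → (164/3, 23/4)
  seg 9: up by d1 = 10/3 → (164/3, 109/12)

d4 = 19/6
d5 = 23
d6 = 67/3
d7 = 519/5
d8 = 103/4
d9 = -6773/60
endpoint = (164/3, 109/12)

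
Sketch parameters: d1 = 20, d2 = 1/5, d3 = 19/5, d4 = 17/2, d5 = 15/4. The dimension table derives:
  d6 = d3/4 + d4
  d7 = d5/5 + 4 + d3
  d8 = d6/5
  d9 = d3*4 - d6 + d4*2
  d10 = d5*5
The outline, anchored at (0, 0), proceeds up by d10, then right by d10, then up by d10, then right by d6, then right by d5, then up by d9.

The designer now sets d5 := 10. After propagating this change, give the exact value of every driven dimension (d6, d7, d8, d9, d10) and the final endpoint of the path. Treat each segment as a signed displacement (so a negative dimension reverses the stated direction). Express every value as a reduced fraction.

Apply edit: d5 := 10
  d6 = d3/4 + d4 = 189/20
  d7 = d5/5 + 4 + d3 = 49/5
  d8 = d6/5 = 189/100
  d9 = d3*4 - d6 + d4*2 = 91/4
  d10 = d5*5 = 50
Walk from origin (0, 0):
  seg 1: up by d10 = 50 → (0, 50)
  seg 2: right by d10 = 50 → (50, 50)
  seg 3: up by d10 = 50 → (50, 100)
  seg 4: right by d6 = 189/20 → (1189/20, 100)
  seg 5: right by d5 = 10 → (1389/20, 100)
  seg 6: up by d9 = 91/4 → (1389/20, 491/4)

d6 = 189/20
d7 = 49/5
d8 = 189/100
d9 = 91/4
d10 = 50
endpoint = (1389/20, 491/4)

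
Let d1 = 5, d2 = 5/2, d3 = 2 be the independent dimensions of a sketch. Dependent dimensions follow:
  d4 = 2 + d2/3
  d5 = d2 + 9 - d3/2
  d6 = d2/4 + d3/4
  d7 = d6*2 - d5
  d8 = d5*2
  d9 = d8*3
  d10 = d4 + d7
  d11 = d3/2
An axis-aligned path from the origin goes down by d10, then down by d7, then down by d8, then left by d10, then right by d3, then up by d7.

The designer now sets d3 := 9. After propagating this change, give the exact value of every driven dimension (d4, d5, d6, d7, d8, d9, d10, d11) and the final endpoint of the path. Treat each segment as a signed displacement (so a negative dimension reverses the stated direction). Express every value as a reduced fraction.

d4 = 17/6
d5 = 7
d6 = 23/8
d7 = -5/4
d8 = 14
d9 = 42
d10 = 19/12
d11 = 9/2
endpoint = (89/12, -187/12)

Apply edit: d3 := 9
  d4 = 2 + d2/3 = 17/6
  d5 = d2 + 9 - d3/2 = 7
  d6 = d2/4 + d3/4 = 23/8
  d7 = d6*2 - d5 = -5/4
  d8 = d5*2 = 14
  d9 = d8*3 = 42
  d10 = d4 + d7 = 19/12
  d11 = d3/2 = 9/2
Walk from origin (0, 0):
  seg 1: down by d10 = 19/12 → (0, -19/12)
  seg 2: down by d7 = -5/4 → (0, -1/3)
  seg 3: down by d8 = 14 → (0, -43/3)
  seg 4: left by d10 = 19/12 → (-19/12, -43/3)
  seg 5: right by d3 = 9 → (89/12, -43/3)
  seg 6: up by d7 = -5/4 → (89/12, -187/12)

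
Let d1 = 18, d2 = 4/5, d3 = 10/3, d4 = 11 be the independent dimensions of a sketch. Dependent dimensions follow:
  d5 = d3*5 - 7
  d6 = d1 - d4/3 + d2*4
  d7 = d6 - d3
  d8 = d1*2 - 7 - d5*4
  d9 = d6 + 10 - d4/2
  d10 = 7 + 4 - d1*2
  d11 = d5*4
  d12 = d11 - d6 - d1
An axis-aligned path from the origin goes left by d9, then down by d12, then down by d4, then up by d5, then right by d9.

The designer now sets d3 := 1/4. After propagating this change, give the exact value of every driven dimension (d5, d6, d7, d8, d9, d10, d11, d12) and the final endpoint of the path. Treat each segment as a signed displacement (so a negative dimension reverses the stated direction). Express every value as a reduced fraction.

d5 = -23/4
d6 = 263/15
d7 = 1037/60
d8 = 52
d9 = 661/30
d10 = -25
d11 = -23
d12 = -878/15
endpoint = (0, 2507/60)

Apply edit: d3 := 1/4
  d5 = d3*5 - 7 = -23/4
  d6 = d1 - d4/3 + d2*4 = 263/15
  d7 = d6 - d3 = 1037/60
  d8 = d1*2 - 7 - d5*4 = 52
  d9 = d6 + 10 - d4/2 = 661/30
  d10 = 7 + 4 - d1*2 = -25
  d11 = d5*4 = -23
  d12 = d11 - d6 - d1 = -878/15
Walk from origin (0, 0):
  seg 1: left by d9 = 661/30 → (-661/30, 0)
  seg 2: down by d12 = -878/15 → (-661/30, 878/15)
  seg 3: down by d4 = 11 → (-661/30, 713/15)
  seg 4: up by d5 = -23/4 → (-661/30, 2507/60)
  seg 5: right by d9 = 661/30 → (0, 2507/60)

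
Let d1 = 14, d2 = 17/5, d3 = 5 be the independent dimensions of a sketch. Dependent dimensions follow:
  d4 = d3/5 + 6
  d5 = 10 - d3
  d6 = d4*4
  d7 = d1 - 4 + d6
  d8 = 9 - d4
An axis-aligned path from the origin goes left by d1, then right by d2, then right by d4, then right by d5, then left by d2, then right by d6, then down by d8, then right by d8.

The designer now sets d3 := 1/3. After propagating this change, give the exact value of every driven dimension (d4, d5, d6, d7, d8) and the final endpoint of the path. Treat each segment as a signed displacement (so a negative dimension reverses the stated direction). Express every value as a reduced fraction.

Apply edit: d3 := 1/3
  d4 = d3/5 + 6 = 91/15
  d5 = 10 - d3 = 29/3
  d6 = d4*4 = 364/15
  d7 = d1 - 4 + d6 = 514/15
  d8 = 9 - d4 = 44/15
Walk from origin (0, 0):
  seg 1: left by d1 = 14 → (-14, 0)
  seg 2: right by d2 = 17/5 → (-53/5, 0)
  seg 3: right by d4 = 91/15 → (-68/15, 0)
  seg 4: right by d5 = 29/3 → (77/15, 0)
  seg 5: left by d2 = 17/5 → (26/15, 0)
  seg 6: right by d6 = 364/15 → (26, 0)
  seg 7: down by d8 = 44/15 → (26, -44/15)
  seg 8: right by d8 = 44/15 → (434/15, -44/15)

d4 = 91/15
d5 = 29/3
d6 = 364/15
d7 = 514/15
d8 = 44/15
endpoint = (434/15, -44/15)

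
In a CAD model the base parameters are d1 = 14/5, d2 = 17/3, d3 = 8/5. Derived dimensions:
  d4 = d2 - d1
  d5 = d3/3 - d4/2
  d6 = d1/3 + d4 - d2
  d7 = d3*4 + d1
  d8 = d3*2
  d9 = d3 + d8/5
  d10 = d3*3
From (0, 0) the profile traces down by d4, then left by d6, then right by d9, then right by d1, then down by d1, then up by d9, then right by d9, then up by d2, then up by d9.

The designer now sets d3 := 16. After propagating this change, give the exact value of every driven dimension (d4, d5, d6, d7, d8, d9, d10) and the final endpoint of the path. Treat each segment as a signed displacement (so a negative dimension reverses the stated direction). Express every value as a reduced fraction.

d4 = 43/15
d5 = 39/10
d6 = -28/15
d7 = 334/5
d8 = 32
d9 = 112/5
d10 = 48
endpoint = (742/15, 224/5)

Apply edit: d3 := 16
  d4 = d2 - d1 = 43/15
  d5 = d3/3 - d4/2 = 39/10
  d6 = d1/3 + d4 - d2 = -28/15
  d7 = d3*4 + d1 = 334/5
  d8 = d3*2 = 32
  d9 = d3 + d8/5 = 112/5
  d10 = d3*3 = 48
Walk from origin (0, 0):
  seg 1: down by d4 = 43/15 → (0, -43/15)
  seg 2: left by d6 = -28/15 → (28/15, -43/15)
  seg 3: right by d9 = 112/5 → (364/15, -43/15)
  seg 4: right by d1 = 14/5 → (406/15, -43/15)
  seg 5: down by d1 = 14/5 → (406/15, -17/3)
  seg 6: up by d9 = 112/5 → (406/15, 251/15)
  seg 7: right by d9 = 112/5 → (742/15, 251/15)
  seg 8: up by d2 = 17/3 → (742/15, 112/5)
  seg 9: up by d9 = 112/5 → (742/15, 224/5)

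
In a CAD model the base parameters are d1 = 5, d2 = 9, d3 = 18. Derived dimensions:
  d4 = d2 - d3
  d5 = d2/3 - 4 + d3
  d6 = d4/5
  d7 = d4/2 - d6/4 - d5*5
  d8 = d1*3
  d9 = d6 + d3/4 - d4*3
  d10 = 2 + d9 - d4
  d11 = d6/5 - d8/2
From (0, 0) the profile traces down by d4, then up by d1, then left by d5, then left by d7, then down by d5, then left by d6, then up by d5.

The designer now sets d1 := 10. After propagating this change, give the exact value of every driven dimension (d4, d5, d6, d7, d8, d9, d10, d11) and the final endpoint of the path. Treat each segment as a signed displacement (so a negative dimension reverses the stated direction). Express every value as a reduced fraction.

d4 = -9
d5 = 17
d6 = -9/5
d7 = -1781/20
d8 = 30
d9 = 297/10
d10 = 407/10
d11 = -384/25
endpoint = (1477/20, 19)

Apply edit: d1 := 10
  d4 = d2 - d3 = -9
  d5 = d2/3 - 4 + d3 = 17
  d6 = d4/5 = -9/5
  d7 = d4/2 - d6/4 - d5*5 = -1781/20
  d8 = d1*3 = 30
  d9 = d6 + d3/4 - d4*3 = 297/10
  d10 = 2 + d9 - d4 = 407/10
  d11 = d6/5 - d8/2 = -384/25
Walk from origin (0, 0):
  seg 1: down by d4 = -9 → (0, 9)
  seg 2: up by d1 = 10 → (0, 19)
  seg 3: left by d5 = 17 → (-17, 19)
  seg 4: left by d7 = -1781/20 → (1441/20, 19)
  seg 5: down by d5 = 17 → (1441/20, 2)
  seg 6: left by d6 = -9/5 → (1477/20, 2)
  seg 7: up by d5 = 17 → (1477/20, 19)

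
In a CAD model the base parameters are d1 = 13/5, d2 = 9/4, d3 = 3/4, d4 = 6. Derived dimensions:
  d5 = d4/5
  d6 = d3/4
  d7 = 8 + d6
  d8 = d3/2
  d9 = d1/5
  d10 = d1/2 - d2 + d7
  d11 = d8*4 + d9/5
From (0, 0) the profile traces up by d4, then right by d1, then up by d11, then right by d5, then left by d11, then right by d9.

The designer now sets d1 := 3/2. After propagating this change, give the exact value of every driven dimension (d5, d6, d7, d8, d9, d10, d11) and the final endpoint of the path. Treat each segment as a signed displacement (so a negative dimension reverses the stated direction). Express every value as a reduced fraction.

d5 = 6/5
d6 = 3/16
d7 = 131/16
d8 = 3/8
d9 = 3/10
d10 = 107/16
d11 = 39/25
endpoint = (36/25, 189/25)

Apply edit: d1 := 3/2
  d5 = d4/5 = 6/5
  d6 = d3/4 = 3/16
  d7 = 8 + d6 = 131/16
  d8 = d3/2 = 3/8
  d9 = d1/5 = 3/10
  d10 = d1/2 - d2 + d7 = 107/16
  d11 = d8*4 + d9/5 = 39/25
Walk from origin (0, 0):
  seg 1: up by d4 = 6 → (0, 6)
  seg 2: right by d1 = 3/2 → (3/2, 6)
  seg 3: up by d11 = 39/25 → (3/2, 189/25)
  seg 4: right by d5 = 6/5 → (27/10, 189/25)
  seg 5: left by d11 = 39/25 → (57/50, 189/25)
  seg 6: right by d9 = 3/10 → (36/25, 189/25)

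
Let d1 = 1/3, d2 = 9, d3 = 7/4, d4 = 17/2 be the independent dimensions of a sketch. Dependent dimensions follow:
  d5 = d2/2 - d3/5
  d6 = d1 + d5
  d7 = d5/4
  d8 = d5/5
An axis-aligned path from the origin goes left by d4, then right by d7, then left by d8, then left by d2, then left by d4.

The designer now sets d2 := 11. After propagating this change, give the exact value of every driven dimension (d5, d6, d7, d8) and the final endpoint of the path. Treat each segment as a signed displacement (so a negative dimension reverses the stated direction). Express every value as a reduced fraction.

Apply edit: d2 := 11
  d5 = d2/2 - d3/5 = 103/20
  d6 = d1 + d5 = 329/60
  d7 = d5/4 = 103/80
  d8 = d5/5 = 103/100
Walk from origin (0, 0):
  seg 1: left by d4 = 17/2 → (-17/2, 0)
  seg 2: right by d7 = 103/80 → (-577/80, 0)
  seg 3: left by d8 = 103/100 → (-3297/400, 0)
  seg 4: left by d2 = 11 → (-7697/400, 0)
  seg 5: left by d4 = 17/2 → (-11097/400, 0)

d5 = 103/20
d6 = 329/60
d7 = 103/80
d8 = 103/100
endpoint = (-11097/400, 0)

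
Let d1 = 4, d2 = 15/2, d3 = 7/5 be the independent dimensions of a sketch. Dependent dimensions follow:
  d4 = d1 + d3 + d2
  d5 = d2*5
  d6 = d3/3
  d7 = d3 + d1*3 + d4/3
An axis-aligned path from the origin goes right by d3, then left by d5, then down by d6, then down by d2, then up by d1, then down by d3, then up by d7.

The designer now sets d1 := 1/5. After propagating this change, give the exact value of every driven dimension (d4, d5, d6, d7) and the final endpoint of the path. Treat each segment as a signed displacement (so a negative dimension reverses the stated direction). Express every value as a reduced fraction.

d4 = 91/10
d5 = 75/2
d6 = 7/15
d7 = 151/30
endpoint = (-361/10, -62/15)

Apply edit: d1 := 1/5
  d4 = d1 + d3 + d2 = 91/10
  d5 = d2*5 = 75/2
  d6 = d3/3 = 7/15
  d7 = d3 + d1*3 + d4/3 = 151/30
Walk from origin (0, 0):
  seg 1: right by d3 = 7/5 → (7/5, 0)
  seg 2: left by d5 = 75/2 → (-361/10, 0)
  seg 3: down by d6 = 7/15 → (-361/10, -7/15)
  seg 4: down by d2 = 15/2 → (-361/10, -239/30)
  seg 5: up by d1 = 1/5 → (-361/10, -233/30)
  seg 6: down by d3 = 7/5 → (-361/10, -55/6)
  seg 7: up by d7 = 151/30 → (-361/10, -62/15)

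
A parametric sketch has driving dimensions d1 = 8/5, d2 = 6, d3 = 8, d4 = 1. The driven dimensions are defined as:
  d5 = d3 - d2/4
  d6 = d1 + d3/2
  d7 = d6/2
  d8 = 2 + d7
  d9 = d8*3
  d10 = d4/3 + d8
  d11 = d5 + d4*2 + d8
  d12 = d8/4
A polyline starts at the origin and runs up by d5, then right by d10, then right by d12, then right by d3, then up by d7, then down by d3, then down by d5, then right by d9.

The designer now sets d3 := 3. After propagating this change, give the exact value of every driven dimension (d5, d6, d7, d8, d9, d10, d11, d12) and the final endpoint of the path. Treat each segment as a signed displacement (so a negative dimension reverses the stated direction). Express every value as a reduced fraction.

d5 = 3/2
d6 = 31/10
d7 = 31/20
d8 = 71/20
d9 = 213/20
d10 = 233/60
d11 = 141/20
d12 = 71/80
endpoint = (4421/240, -29/20)

Apply edit: d3 := 3
  d5 = d3 - d2/4 = 3/2
  d6 = d1 + d3/2 = 31/10
  d7 = d6/2 = 31/20
  d8 = 2 + d7 = 71/20
  d9 = d8*3 = 213/20
  d10 = d4/3 + d8 = 233/60
  d11 = d5 + d4*2 + d8 = 141/20
  d12 = d8/4 = 71/80
Walk from origin (0, 0):
  seg 1: up by d5 = 3/2 → (0, 3/2)
  seg 2: right by d10 = 233/60 → (233/60, 3/2)
  seg 3: right by d12 = 71/80 → (229/48, 3/2)
  seg 4: right by d3 = 3 → (373/48, 3/2)
  seg 5: up by d7 = 31/20 → (373/48, 61/20)
  seg 6: down by d3 = 3 → (373/48, 1/20)
  seg 7: down by d5 = 3/2 → (373/48, -29/20)
  seg 8: right by d9 = 213/20 → (4421/240, -29/20)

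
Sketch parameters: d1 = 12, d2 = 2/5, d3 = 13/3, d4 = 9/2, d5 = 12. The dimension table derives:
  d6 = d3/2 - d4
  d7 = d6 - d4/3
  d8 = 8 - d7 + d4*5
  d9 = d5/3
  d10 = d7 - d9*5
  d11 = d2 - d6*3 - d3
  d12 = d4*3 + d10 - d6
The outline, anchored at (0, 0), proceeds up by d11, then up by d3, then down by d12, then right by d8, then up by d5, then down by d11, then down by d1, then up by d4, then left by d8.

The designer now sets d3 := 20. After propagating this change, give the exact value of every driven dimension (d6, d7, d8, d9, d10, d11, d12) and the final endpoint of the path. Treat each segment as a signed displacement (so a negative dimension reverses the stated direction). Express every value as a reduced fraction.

d6 = 11/2
d7 = 4
d8 = 53/2
d9 = 4
d10 = -16
d11 = -361/10
d12 = -8
endpoint = (0, 65/2)

Apply edit: d3 := 20
  d6 = d3/2 - d4 = 11/2
  d7 = d6 - d4/3 = 4
  d8 = 8 - d7 + d4*5 = 53/2
  d9 = d5/3 = 4
  d10 = d7 - d9*5 = -16
  d11 = d2 - d6*3 - d3 = -361/10
  d12 = d4*3 + d10 - d6 = -8
Walk from origin (0, 0):
  seg 1: up by d11 = -361/10 → (0, -361/10)
  seg 2: up by d3 = 20 → (0, -161/10)
  seg 3: down by d12 = -8 → (0, -81/10)
  seg 4: right by d8 = 53/2 → (53/2, -81/10)
  seg 5: up by d5 = 12 → (53/2, 39/10)
  seg 6: down by d11 = -361/10 → (53/2, 40)
  seg 7: down by d1 = 12 → (53/2, 28)
  seg 8: up by d4 = 9/2 → (53/2, 65/2)
  seg 9: left by d8 = 53/2 → (0, 65/2)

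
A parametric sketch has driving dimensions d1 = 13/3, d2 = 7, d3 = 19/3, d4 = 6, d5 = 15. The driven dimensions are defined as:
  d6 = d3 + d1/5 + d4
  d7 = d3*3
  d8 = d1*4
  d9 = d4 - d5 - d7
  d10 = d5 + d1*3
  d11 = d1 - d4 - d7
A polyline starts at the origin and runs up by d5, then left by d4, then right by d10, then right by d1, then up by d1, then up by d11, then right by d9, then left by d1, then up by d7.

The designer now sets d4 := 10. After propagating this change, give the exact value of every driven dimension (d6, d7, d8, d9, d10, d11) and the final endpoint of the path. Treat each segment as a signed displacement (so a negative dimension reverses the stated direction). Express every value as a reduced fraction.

d6 = 86/5
d7 = 19
d8 = 52/3
d9 = -24
d10 = 28
d11 = -74/3
endpoint = (-6, 41/3)

Apply edit: d4 := 10
  d6 = d3 + d1/5 + d4 = 86/5
  d7 = d3*3 = 19
  d8 = d1*4 = 52/3
  d9 = d4 - d5 - d7 = -24
  d10 = d5 + d1*3 = 28
  d11 = d1 - d4 - d7 = -74/3
Walk from origin (0, 0):
  seg 1: up by d5 = 15 → (0, 15)
  seg 2: left by d4 = 10 → (-10, 15)
  seg 3: right by d10 = 28 → (18, 15)
  seg 4: right by d1 = 13/3 → (67/3, 15)
  seg 5: up by d1 = 13/3 → (67/3, 58/3)
  seg 6: up by d11 = -74/3 → (67/3, -16/3)
  seg 7: right by d9 = -24 → (-5/3, -16/3)
  seg 8: left by d1 = 13/3 → (-6, -16/3)
  seg 9: up by d7 = 19 → (-6, 41/3)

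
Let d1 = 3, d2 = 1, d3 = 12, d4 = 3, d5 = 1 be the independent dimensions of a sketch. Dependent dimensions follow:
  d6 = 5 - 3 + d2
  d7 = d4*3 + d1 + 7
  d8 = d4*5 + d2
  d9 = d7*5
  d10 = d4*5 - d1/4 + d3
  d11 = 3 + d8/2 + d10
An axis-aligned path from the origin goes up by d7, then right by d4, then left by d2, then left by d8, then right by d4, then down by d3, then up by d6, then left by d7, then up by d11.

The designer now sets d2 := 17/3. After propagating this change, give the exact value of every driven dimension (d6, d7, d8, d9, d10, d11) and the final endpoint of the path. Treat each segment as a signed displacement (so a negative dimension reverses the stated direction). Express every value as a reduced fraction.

Apply edit: d2 := 17/3
  d6 = 5 - 3 + d2 = 23/3
  d7 = d4*3 + d1 + 7 = 19
  d8 = d4*5 + d2 = 62/3
  d9 = d7*5 = 95
  d10 = d4*5 - d1/4 + d3 = 105/4
  d11 = 3 + d8/2 + d10 = 475/12
Walk from origin (0, 0):
  seg 1: up by d7 = 19 → (0, 19)
  seg 2: right by d4 = 3 → (3, 19)
  seg 3: left by d2 = 17/3 → (-8/3, 19)
  seg 4: left by d8 = 62/3 → (-70/3, 19)
  seg 5: right by d4 = 3 → (-61/3, 19)
  seg 6: down by d3 = 12 → (-61/3, 7)
  seg 7: up by d6 = 23/3 → (-61/3, 44/3)
  seg 8: left by d7 = 19 → (-118/3, 44/3)
  seg 9: up by d11 = 475/12 → (-118/3, 217/4)

d6 = 23/3
d7 = 19
d8 = 62/3
d9 = 95
d10 = 105/4
d11 = 475/12
endpoint = (-118/3, 217/4)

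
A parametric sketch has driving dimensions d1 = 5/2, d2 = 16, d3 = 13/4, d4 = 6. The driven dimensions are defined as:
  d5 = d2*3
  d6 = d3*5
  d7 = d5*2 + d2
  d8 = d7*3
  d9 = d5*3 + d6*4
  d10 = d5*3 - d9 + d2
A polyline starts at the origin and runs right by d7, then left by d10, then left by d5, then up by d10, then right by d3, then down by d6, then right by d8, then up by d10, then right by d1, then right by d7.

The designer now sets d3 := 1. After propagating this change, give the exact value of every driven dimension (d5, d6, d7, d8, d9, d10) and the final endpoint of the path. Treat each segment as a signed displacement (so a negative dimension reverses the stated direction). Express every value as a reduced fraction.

d5 = 48
d6 = 5
d7 = 112
d8 = 336
d9 = 164
d10 = -4
endpoint = (1039/2, -13)

Apply edit: d3 := 1
  d5 = d2*3 = 48
  d6 = d3*5 = 5
  d7 = d5*2 + d2 = 112
  d8 = d7*3 = 336
  d9 = d5*3 + d6*4 = 164
  d10 = d5*3 - d9 + d2 = -4
Walk from origin (0, 0):
  seg 1: right by d7 = 112 → (112, 0)
  seg 2: left by d10 = -4 → (116, 0)
  seg 3: left by d5 = 48 → (68, 0)
  seg 4: up by d10 = -4 → (68, -4)
  seg 5: right by d3 = 1 → (69, -4)
  seg 6: down by d6 = 5 → (69, -9)
  seg 7: right by d8 = 336 → (405, -9)
  seg 8: up by d10 = -4 → (405, -13)
  seg 9: right by d1 = 5/2 → (815/2, -13)
  seg 10: right by d7 = 112 → (1039/2, -13)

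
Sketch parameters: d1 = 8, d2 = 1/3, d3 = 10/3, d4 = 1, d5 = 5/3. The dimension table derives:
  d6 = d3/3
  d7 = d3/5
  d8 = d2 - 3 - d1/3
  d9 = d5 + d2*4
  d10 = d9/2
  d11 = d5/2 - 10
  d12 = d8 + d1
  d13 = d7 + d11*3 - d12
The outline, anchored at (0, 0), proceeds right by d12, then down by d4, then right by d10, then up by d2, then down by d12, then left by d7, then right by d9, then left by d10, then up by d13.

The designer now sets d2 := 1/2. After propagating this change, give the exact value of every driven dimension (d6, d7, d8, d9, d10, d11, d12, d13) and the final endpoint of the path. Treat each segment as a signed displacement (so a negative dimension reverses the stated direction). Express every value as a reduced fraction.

d6 = 10/9
d7 = 2/3
d8 = -31/6
d9 = 11/3
d10 = 11/6
d11 = -55/6
d12 = 17/6
d13 = -89/3
endpoint = (35/6, -33)

Apply edit: d2 := 1/2
  d6 = d3/3 = 10/9
  d7 = d3/5 = 2/3
  d8 = d2 - 3 - d1/3 = -31/6
  d9 = d5 + d2*4 = 11/3
  d10 = d9/2 = 11/6
  d11 = d5/2 - 10 = -55/6
  d12 = d8 + d1 = 17/6
  d13 = d7 + d11*3 - d12 = -89/3
Walk from origin (0, 0):
  seg 1: right by d12 = 17/6 → (17/6, 0)
  seg 2: down by d4 = 1 → (17/6, -1)
  seg 3: right by d10 = 11/6 → (14/3, -1)
  seg 4: up by d2 = 1/2 → (14/3, -1/2)
  seg 5: down by d12 = 17/6 → (14/3, -10/3)
  seg 6: left by d7 = 2/3 → (4, -10/3)
  seg 7: right by d9 = 11/3 → (23/3, -10/3)
  seg 8: left by d10 = 11/6 → (35/6, -10/3)
  seg 9: up by d13 = -89/3 → (35/6, -33)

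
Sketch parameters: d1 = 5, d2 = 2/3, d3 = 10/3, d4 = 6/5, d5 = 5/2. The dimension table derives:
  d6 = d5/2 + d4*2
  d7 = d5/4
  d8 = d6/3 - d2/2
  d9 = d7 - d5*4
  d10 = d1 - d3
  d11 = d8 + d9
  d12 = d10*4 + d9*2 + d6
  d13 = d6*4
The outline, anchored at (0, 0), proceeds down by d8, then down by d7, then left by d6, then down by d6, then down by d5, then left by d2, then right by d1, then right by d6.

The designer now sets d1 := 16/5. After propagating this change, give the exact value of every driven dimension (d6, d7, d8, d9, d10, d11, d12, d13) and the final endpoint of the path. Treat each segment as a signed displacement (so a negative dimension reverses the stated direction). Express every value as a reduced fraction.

d6 = 73/20
d7 = 5/8
d8 = 53/60
d9 = -75/8
d10 = -2/15
d11 = -1019/120
d12 = -469/30
d13 = 73/5
endpoint = (38/15, -919/120)

Apply edit: d1 := 16/5
  d6 = d5/2 + d4*2 = 73/20
  d7 = d5/4 = 5/8
  d8 = d6/3 - d2/2 = 53/60
  d9 = d7 - d5*4 = -75/8
  d10 = d1 - d3 = -2/15
  d11 = d8 + d9 = -1019/120
  d12 = d10*4 + d9*2 + d6 = -469/30
  d13 = d6*4 = 73/5
Walk from origin (0, 0):
  seg 1: down by d8 = 53/60 → (0, -53/60)
  seg 2: down by d7 = 5/8 → (0, -181/120)
  seg 3: left by d6 = 73/20 → (-73/20, -181/120)
  seg 4: down by d6 = 73/20 → (-73/20, -619/120)
  seg 5: down by d5 = 5/2 → (-73/20, -919/120)
  seg 6: left by d2 = 2/3 → (-259/60, -919/120)
  seg 7: right by d1 = 16/5 → (-67/60, -919/120)
  seg 8: right by d6 = 73/20 → (38/15, -919/120)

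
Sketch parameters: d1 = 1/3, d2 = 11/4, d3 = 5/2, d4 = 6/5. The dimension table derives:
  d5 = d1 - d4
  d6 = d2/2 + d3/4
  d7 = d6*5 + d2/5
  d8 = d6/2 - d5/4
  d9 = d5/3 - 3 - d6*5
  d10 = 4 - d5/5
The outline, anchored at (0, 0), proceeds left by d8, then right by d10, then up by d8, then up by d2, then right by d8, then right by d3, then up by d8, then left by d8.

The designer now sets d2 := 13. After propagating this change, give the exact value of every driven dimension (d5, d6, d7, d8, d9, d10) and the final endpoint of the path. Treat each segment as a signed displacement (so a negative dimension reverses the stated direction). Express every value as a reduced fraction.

Apply edit: d2 := 13
  d5 = d1 - d4 = -13/15
  d6 = d2/2 + d3/4 = 57/8
  d7 = d6*5 + d2/5 = 1529/40
  d8 = d6/2 - d5/4 = 907/240
  d9 = d5/3 - 3 - d6*5 = -14009/360
  d10 = 4 - d5/5 = 313/75
Walk from origin (0, 0):
  seg 1: left by d8 = 907/240 → (-907/240, 0)
  seg 2: right by d10 = 313/75 → (473/1200, 0)
  seg 3: up by d8 = 907/240 → (473/1200, 907/240)
  seg 4: up by d2 = 13 → (473/1200, 4027/240)
  seg 5: right by d8 = 907/240 → (313/75, 4027/240)
  seg 6: right by d3 = 5/2 → (1001/150, 4027/240)
  seg 7: up by d8 = 907/240 → (1001/150, 2467/120)
  seg 8: left by d8 = 907/240 → (3473/1200, 2467/120)

d5 = -13/15
d6 = 57/8
d7 = 1529/40
d8 = 907/240
d9 = -14009/360
d10 = 313/75
endpoint = (3473/1200, 2467/120)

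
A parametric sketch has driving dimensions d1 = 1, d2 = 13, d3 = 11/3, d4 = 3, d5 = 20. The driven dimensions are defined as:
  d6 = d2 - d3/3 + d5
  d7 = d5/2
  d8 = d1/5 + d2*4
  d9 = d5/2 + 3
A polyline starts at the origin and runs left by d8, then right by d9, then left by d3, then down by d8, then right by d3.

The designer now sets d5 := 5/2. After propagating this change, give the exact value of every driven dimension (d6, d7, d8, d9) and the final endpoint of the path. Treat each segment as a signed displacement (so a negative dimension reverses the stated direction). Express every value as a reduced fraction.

d6 = 257/18
d7 = 5/4
d8 = 261/5
d9 = 17/4
endpoint = (-959/20, -261/5)

Apply edit: d5 := 5/2
  d6 = d2 - d3/3 + d5 = 257/18
  d7 = d5/2 = 5/4
  d8 = d1/5 + d2*4 = 261/5
  d9 = d5/2 + 3 = 17/4
Walk from origin (0, 0):
  seg 1: left by d8 = 261/5 → (-261/5, 0)
  seg 2: right by d9 = 17/4 → (-959/20, 0)
  seg 3: left by d3 = 11/3 → (-3097/60, 0)
  seg 4: down by d8 = 261/5 → (-3097/60, -261/5)
  seg 5: right by d3 = 11/3 → (-959/20, -261/5)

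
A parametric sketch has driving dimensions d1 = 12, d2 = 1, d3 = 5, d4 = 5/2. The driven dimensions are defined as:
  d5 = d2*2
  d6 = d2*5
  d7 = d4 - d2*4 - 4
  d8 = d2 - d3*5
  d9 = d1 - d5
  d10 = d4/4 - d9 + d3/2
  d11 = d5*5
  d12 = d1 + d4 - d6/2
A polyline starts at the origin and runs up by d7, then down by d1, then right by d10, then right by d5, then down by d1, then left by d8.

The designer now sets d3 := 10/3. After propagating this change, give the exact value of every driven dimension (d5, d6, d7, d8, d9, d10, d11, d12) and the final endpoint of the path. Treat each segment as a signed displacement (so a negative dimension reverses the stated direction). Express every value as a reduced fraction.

d5 = 2
d6 = 5
d7 = -11/2
d8 = -47/3
d9 = 10
d10 = -185/24
d11 = 10
d12 = 12
endpoint = (239/24, -59/2)

Apply edit: d3 := 10/3
  d5 = d2*2 = 2
  d6 = d2*5 = 5
  d7 = d4 - d2*4 - 4 = -11/2
  d8 = d2 - d3*5 = -47/3
  d9 = d1 - d5 = 10
  d10 = d4/4 - d9 + d3/2 = -185/24
  d11 = d5*5 = 10
  d12 = d1 + d4 - d6/2 = 12
Walk from origin (0, 0):
  seg 1: up by d7 = -11/2 → (0, -11/2)
  seg 2: down by d1 = 12 → (0, -35/2)
  seg 3: right by d10 = -185/24 → (-185/24, -35/2)
  seg 4: right by d5 = 2 → (-137/24, -35/2)
  seg 5: down by d1 = 12 → (-137/24, -59/2)
  seg 6: left by d8 = -47/3 → (239/24, -59/2)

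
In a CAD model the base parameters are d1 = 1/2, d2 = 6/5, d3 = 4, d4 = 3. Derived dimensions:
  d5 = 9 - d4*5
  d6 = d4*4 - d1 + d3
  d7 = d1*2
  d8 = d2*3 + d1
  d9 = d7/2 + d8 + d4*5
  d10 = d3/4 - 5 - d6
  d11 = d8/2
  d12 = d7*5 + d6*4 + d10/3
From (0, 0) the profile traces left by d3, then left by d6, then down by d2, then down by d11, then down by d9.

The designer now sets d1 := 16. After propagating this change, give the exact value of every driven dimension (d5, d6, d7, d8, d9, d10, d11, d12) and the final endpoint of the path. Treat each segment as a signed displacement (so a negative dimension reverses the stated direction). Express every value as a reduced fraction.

d5 = -6
d6 = 0
d7 = 32
d8 = 98/5
d9 = 253/5
d10 = -4
d11 = 49/5
d12 = 476/3
endpoint = (-4, -308/5)

Apply edit: d1 := 16
  d5 = 9 - d4*5 = -6
  d6 = d4*4 - d1 + d3 = 0
  d7 = d1*2 = 32
  d8 = d2*3 + d1 = 98/5
  d9 = d7/2 + d8 + d4*5 = 253/5
  d10 = d3/4 - 5 - d6 = -4
  d11 = d8/2 = 49/5
  d12 = d7*5 + d6*4 + d10/3 = 476/3
Walk from origin (0, 0):
  seg 1: left by d3 = 4 → (-4, 0)
  seg 2: left by d6 = 0 → (-4, 0)
  seg 3: down by d2 = 6/5 → (-4, -6/5)
  seg 4: down by d11 = 49/5 → (-4, -11)
  seg 5: down by d9 = 253/5 → (-4, -308/5)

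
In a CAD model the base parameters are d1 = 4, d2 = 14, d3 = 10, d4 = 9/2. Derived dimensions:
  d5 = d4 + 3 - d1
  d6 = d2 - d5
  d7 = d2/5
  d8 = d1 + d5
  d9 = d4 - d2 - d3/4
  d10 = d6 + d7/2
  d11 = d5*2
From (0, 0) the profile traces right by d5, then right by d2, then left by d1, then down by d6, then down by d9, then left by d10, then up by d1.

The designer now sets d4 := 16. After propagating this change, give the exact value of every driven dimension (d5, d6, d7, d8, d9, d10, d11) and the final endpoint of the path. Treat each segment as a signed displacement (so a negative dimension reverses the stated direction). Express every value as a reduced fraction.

d5 = 15
d6 = -1
d7 = 14/5
d8 = 19
d9 = -1/2
d10 = 2/5
d11 = 30
endpoint = (123/5, 11/2)

Apply edit: d4 := 16
  d5 = d4 + 3 - d1 = 15
  d6 = d2 - d5 = -1
  d7 = d2/5 = 14/5
  d8 = d1 + d5 = 19
  d9 = d4 - d2 - d3/4 = -1/2
  d10 = d6 + d7/2 = 2/5
  d11 = d5*2 = 30
Walk from origin (0, 0):
  seg 1: right by d5 = 15 → (15, 0)
  seg 2: right by d2 = 14 → (29, 0)
  seg 3: left by d1 = 4 → (25, 0)
  seg 4: down by d6 = -1 → (25, 1)
  seg 5: down by d9 = -1/2 → (25, 3/2)
  seg 6: left by d10 = 2/5 → (123/5, 3/2)
  seg 7: up by d1 = 4 → (123/5, 11/2)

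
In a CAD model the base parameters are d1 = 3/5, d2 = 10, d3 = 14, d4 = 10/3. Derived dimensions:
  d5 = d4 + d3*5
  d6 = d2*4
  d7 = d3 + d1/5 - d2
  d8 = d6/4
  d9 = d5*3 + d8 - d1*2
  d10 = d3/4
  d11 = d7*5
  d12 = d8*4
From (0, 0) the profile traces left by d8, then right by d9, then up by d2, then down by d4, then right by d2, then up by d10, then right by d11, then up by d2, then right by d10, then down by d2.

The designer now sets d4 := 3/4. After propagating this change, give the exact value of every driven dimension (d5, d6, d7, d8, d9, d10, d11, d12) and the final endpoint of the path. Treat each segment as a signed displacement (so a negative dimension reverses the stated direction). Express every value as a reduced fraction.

d5 = 283/4
d6 = 40
d7 = 103/25
d8 = 10
d9 = 4421/20
d10 = 7/2
d11 = 103/5
d12 = 40
endpoint = (4903/20, 51/4)

Apply edit: d4 := 3/4
  d5 = d4 + d3*5 = 283/4
  d6 = d2*4 = 40
  d7 = d3 + d1/5 - d2 = 103/25
  d8 = d6/4 = 10
  d9 = d5*3 + d8 - d1*2 = 4421/20
  d10 = d3/4 = 7/2
  d11 = d7*5 = 103/5
  d12 = d8*4 = 40
Walk from origin (0, 0):
  seg 1: left by d8 = 10 → (-10, 0)
  seg 2: right by d9 = 4421/20 → (4221/20, 0)
  seg 3: up by d2 = 10 → (4221/20, 10)
  seg 4: down by d4 = 3/4 → (4221/20, 37/4)
  seg 5: right by d2 = 10 → (4421/20, 37/4)
  seg 6: up by d10 = 7/2 → (4421/20, 51/4)
  seg 7: right by d11 = 103/5 → (4833/20, 51/4)
  seg 8: up by d2 = 10 → (4833/20, 91/4)
  seg 9: right by d10 = 7/2 → (4903/20, 91/4)
  seg 10: down by d2 = 10 → (4903/20, 51/4)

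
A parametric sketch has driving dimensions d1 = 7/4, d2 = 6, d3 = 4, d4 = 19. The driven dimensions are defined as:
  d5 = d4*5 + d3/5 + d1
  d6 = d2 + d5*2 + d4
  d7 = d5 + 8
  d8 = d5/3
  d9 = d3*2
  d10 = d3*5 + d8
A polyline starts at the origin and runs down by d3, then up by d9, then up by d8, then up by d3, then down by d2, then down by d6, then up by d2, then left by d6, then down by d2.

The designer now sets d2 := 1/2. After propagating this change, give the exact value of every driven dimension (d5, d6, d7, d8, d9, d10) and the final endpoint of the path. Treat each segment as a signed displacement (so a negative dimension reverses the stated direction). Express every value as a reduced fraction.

Apply edit: d2 := 1/2
  d5 = d4*5 + d3/5 + d1 = 1951/20
  d6 = d2 + d5*2 + d4 = 1073/5
  d7 = d5 + 8 = 2111/20
  d8 = d5/3 = 1951/60
  d9 = d3*2 = 8
  d10 = d3*5 + d8 = 3151/60
Walk from origin (0, 0):
  seg 1: down by d3 = 4 → (0, -4)
  seg 2: up by d9 = 8 → (0, 4)
  seg 3: up by d8 = 1951/60 → (0, 2191/60)
  seg 4: up by d3 = 4 → (0, 2431/60)
  seg 5: down by d2 = 1/2 → (0, 2401/60)
  seg 6: down by d6 = 1073/5 → (0, -2095/12)
  seg 7: up by d2 = 1/2 → (0, -2089/12)
  seg 8: left by d6 = 1073/5 → (-1073/5, -2089/12)
  seg 9: down by d2 = 1/2 → (-1073/5, -2095/12)

d5 = 1951/20
d6 = 1073/5
d7 = 2111/20
d8 = 1951/60
d9 = 8
d10 = 3151/60
endpoint = (-1073/5, -2095/12)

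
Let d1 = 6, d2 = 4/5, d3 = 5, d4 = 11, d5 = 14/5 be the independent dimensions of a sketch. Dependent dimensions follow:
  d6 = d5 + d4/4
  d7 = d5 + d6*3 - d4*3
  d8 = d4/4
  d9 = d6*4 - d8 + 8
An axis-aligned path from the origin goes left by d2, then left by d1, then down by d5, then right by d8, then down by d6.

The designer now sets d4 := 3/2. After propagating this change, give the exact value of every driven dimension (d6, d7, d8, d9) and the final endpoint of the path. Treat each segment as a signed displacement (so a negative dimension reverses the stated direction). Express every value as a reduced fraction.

d6 = 127/40
d7 = 313/40
d8 = 3/8
d9 = 813/40
endpoint = (-257/40, -239/40)

Apply edit: d4 := 3/2
  d6 = d5 + d4/4 = 127/40
  d7 = d5 + d6*3 - d4*3 = 313/40
  d8 = d4/4 = 3/8
  d9 = d6*4 - d8 + 8 = 813/40
Walk from origin (0, 0):
  seg 1: left by d2 = 4/5 → (-4/5, 0)
  seg 2: left by d1 = 6 → (-34/5, 0)
  seg 3: down by d5 = 14/5 → (-34/5, -14/5)
  seg 4: right by d8 = 3/8 → (-257/40, -14/5)
  seg 5: down by d6 = 127/40 → (-257/40, -239/40)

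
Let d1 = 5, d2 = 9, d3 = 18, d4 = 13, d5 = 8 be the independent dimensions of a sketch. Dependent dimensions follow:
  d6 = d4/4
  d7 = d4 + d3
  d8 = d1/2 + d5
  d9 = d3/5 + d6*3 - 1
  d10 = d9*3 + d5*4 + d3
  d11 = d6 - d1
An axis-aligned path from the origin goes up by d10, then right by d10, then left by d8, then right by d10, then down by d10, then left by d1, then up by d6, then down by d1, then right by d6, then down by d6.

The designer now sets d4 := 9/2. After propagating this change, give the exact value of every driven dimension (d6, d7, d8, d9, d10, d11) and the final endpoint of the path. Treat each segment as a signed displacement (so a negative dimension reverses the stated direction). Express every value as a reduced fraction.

Apply edit: d4 := 9/2
  d6 = d4/4 = 9/8
  d7 = d4 + d3 = 45/2
  d8 = d1/2 + d5 = 21/2
  d9 = d3/5 + d6*3 - 1 = 239/40
  d10 = d9*3 + d5*4 + d3 = 2717/40
  d11 = d6 - d1 = -31/8
Walk from origin (0, 0):
  seg 1: up by d10 = 2717/40 → (0, 2717/40)
  seg 2: right by d10 = 2717/40 → (2717/40, 2717/40)
  seg 3: left by d8 = 21/2 → (2297/40, 2717/40)
  seg 4: right by d10 = 2717/40 → (2507/20, 2717/40)
  seg 5: down by d10 = 2717/40 → (2507/20, 0)
  seg 6: left by d1 = 5 → (2407/20, 0)
  seg 7: up by d6 = 9/8 → (2407/20, 9/8)
  seg 8: down by d1 = 5 → (2407/20, -31/8)
  seg 9: right by d6 = 9/8 → (4859/40, -31/8)
  seg 10: down by d6 = 9/8 → (4859/40, -5)

d6 = 9/8
d7 = 45/2
d8 = 21/2
d9 = 239/40
d10 = 2717/40
d11 = -31/8
endpoint = (4859/40, -5)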